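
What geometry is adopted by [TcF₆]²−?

Summing ligand charges against the −2 overall charge gives an oxidation state of +4 for technetium.
Group 7 minus oxidation state 4 gives a d³ configuration.
With 6 monodentate ligands the coordination number is 6.
Six donors around a single metal centre give an octahedral coordination sphere.

octahedral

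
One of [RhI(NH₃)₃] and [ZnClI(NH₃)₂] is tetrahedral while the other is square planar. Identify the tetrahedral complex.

[ZnClI(NH₃)₂]

For [RhI(NH₃)₃]: Ligand charges: each iodide is −1; ammonia is neutral. With an overall charge of 0 the rhodium centre must be in the +1 oxidation state. Rh sits in group 9, so the d-electron count is 9 − 1 = 8. A 4d d⁸ ion has a large crystal-field splitting; square planar leaves the high-energy d_{x²−y²} orbital empty and maximises CFSE. → square planar.
For [ZnClI(NH₃)₂]: Each chloride is −1; each iodide is −1; ammonia is neutral; balancing the 0 overall charge requires Zn(II). Zn sits in group 12, so the d-electron count is 12 − 2 = 10. A d¹⁰ ion has no crystal-field stabilisation preference between square planar and tetrahedral, so four ligands adopt the sterically favoured tetrahedral geometry. → tetrahedral.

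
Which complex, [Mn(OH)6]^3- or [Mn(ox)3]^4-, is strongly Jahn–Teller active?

[Mn(OH)6]^3-

[Mn(OH)6]^3-: Each hydroxide is −1; balancing the −3 overall charge requires Mn(III). Manganese is a group-7 element; Mn(III) is therefore d⁴. Hydroxide is a weak-field ligand for a first-row metal, so the complex is high-spin. The t₂g³e_g¹ (high-spin) configuration has an unevenly filled e_g set; the Jahn–Teller theorem predicts a tetragonal distortion (typically axial elongation) to lift the degeneracy.
[Mn(ox)3]^4-: Each oxalate is −2; balancing the −4 overall charge requires Mn(II). Mn sits in group 7, so the d-electron count is 7 − 2 = 5. Oxalate is a weak-field ligand for a first-row metal, so the complex is high-spin. The d⁵ configuration leaves the e_g set evenly filled (or empty) — no strong Jahn–Teller driving force.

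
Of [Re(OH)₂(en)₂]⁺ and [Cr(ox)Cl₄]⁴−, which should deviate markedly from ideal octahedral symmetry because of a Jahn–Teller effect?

[Re(OH)₂(en)₂]⁺: Each hydroxide is −1; ethylenediamine is neutral; balancing the +1 overall charge requires Re(III). Rhenium is a group-7 element; Re(III) is therefore d⁴. A 5d ion has a large Δₒ and is invariably low-spin. The d⁴ configuration leaves the e_g set evenly filled (or empty) — no strong Jahn–Teller driving force.
[Cr(ox)Cl₄]⁴−: Summing ligand charges against the −4 overall charge gives an oxidation state of +2 for chromium. Chromium is a group-6 element; Cr(II) is therefore d⁴. Chloride and oxalate are weak-field ligands for a first-row metal, so the complex is high-spin. The t₂g³e_g¹ (high-spin) configuration has an unevenly filled e_g set; the Jahn–Teller theorem predicts a tetragonal distortion (typically axial elongation) to lift the degeneracy.

[Cr(ox)Cl₄]⁴−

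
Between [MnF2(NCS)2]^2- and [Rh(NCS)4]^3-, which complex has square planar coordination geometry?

[Rh(NCS)4]^3-

For [MnF2(NCS)2]^2-: Each fluoride is −1; each isothiocyanate is −1; balancing the −2 overall charge requires Mn(II). Mn sits in group 7, so the d-electron count is 7 − 2 = 5. A high-spin d⁵ ion has zero CFSE in either geometry, so four ligands adopt the sterically favoured tetrahedral geometry. → tetrahedral.
For [Rh(NCS)4]^3-: Each isothiocyanate is −1; balancing the −3 overall charge requires Rh(I). Rhodium is a group-9 element; Rh(I) is therefore d⁸. A 4d d⁸ ion has a large crystal-field splitting; square planar leaves the high-energy d_{x²−y²} orbital empty and maximises CFSE. → square planar.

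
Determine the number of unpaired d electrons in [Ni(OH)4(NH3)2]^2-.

2 unpaired electrons

Summing ligand charges against the −2 overall charge gives an oxidation state of +2 for nickel.
Ni sits in group 10, so the d-electron count is 10 − 2 = 8.
In an octahedral field the d⁸ configuration is t₂g⁶e_g² (only one arrangement possible), giving 2 unpaired electrons.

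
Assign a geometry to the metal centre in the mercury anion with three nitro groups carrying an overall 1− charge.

trigonal planar

Ligand charges: each nitro (N-bound nitrite) is −1. With an overall charge of −1 the mercury centre must be in the +2 oxidation state.
Hg sits in group 12, so the d-electron count is 12 − 2 = 10.
With 3 monodentate ligands the coordination number is 3.
Three ligands around a d¹⁰ centre minimise repulsion in a trigonal-planar arrangement.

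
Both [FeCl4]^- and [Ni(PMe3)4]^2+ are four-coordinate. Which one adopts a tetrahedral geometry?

[FeCl4]^-

For [FeCl4]^-: Each chloride is −1; balancing the −1 overall charge requires Fe(III). Fe sits in group 8, so the d-electron count is 8 − 3 = 5. A high-spin d⁵ ion has zero CFSE in either geometry, so four ligands adopt the sterically favoured tetrahedral geometry. → tetrahedral.
For [Ni(PMe3)4]^2+: Trimethylphosphine is neutral; balancing the +2 overall charge requires Ni(II). Ni sits in group 10, so the d-electron count is 10 − 2 = 8. Trimethylphosphine is a strong-field ligand (high in the spectrochemical series). A 3d d⁸ ion with strong-field ligands gains enough CFSE to favour square planar over tetrahedral. → square planar.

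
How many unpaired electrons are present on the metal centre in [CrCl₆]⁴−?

4 unpaired electrons

Each chloride is −1; balancing the −4 overall charge requires Cr(II).
Cr sits in group 6, so the d-electron count is 6 − 2 = 4.
The spin state decides the count: Chloride is a weak-field ligand for a first-row metal, so the complex is high-spin.
An octahedral high-spin d⁴ ion is t₂g³e_g¹, giving 4 unpaired electrons.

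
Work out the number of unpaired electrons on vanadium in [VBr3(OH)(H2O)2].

1

Summing ligand charges against the 0 overall charge gives an oxidation state of +4 for vanadium.
Vanadium is a group-5 element; V(IV) is therefore d¹.
In an octahedral field the d¹ configuration is t₂g¹e_g⁰ (only one arrangement possible), giving 1 unpaired electron.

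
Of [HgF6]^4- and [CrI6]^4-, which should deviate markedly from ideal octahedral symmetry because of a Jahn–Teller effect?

[HgF6]^4-: Ligand charges: each fluoride is −1. With an overall charge of −4 the mercury centre must be in the +2 oxidation state. Group 12 minus oxidation state 2 gives a d¹⁰ configuration. The d¹⁰ configuration leaves the e_g set evenly filled (or empty) — no strong Jahn–Teller driving force.
[CrI6]^4-: Summing ligand charges against the −4 overall charge gives an oxidation state of +2 for chromium. Cr sits in group 6, so the d-electron count is 6 − 2 = 4. Iodide is a weak-field ligand for a first-row metal, so the complex is high-spin. The t₂g³e_g¹ (high-spin) configuration has an unevenly filled e_g set; the Jahn–Teller theorem predicts a tetragonal distortion (typically axial elongation) to lift the degeneracy.

[CrI6]^4-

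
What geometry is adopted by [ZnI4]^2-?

Summing ligand charges against the −2 overall charge gives an oxidation state of +2 for zinc.
Group 12 minus oxidation state 2 gives a d¹⁰ configuration.
With 4 monodentate ligands the coordination number is 4.
A d¹⁰ ion has no crystal-field stabilisation preference between square planar and tetrahedral, so four ligands adopt the sterically favoured tetrahedral geometry.

tetrahedral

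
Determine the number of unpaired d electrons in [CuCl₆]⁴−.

Ligand charges: each chloride is −1. With an overall charge of −4 the copper centre must be in the +2 oxidation state.
Group 11 minus oxidation state 2 gives a d⁹ configuration.
In an octahedral field the d⁹ configuration is t₂g⁶e_g³ (only one arrangement possible), giving 1 unpaired electron.

1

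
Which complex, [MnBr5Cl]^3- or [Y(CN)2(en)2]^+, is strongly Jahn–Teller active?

[MnBr5Cl]^3-: Each bromide is −1; each chloride is −1; balancing the −3 overall charge requires Mn(III). Mn sits in group 7, so the d-electron count is 7 − 3 = 4. Bromide and chloride are weak-field ligands for a first-row metal, so the complex is high-spin. The t₂g³e_g¹ (high-spin) configuration has an unevenly filled e_g set; the Jahn–Teller theorem predicts a tetragonal distortion (typically axial elongation) to lift the degeneracy.
[Y(CN)2(en)2]^+: Each cyanide is −1; ethylenediamine is neutral; balancing the +1 overall charge requires Y(III). Yttrium is a group-3 element; Y(III) is therefore d⁰. The d⁰ configuration leaves the e_g set evenly filled (or empty) — no strong Jahn–Teller driving force.

[MnBr5Cl]^3-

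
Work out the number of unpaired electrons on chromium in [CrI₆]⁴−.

4

Summing ligand charges against the −4 overall charge gives an oxidation state of +2 for chromium.
Chromium is a group-6 element; Cr(II) is therefore d⁴.
The spin state decides the count: Iodide is a weak-field ligand for a first-row metal, so the complex is high-spin.
An octahedral high-spin d⁴ ion is t₂g³e_g¹, giving 4 unpaired electrons.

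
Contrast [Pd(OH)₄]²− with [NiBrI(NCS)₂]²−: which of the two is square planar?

For [Pd(OH)₄]²−: Ligand charges: each hydroxide is −1. With an overall charge of −2 the palladium centre must be in the +2 oxidation state. Pd sits in group 10, so the d-electron count is 10 − 2 = 8. A 4d d⁸ ion has a large crystal-field splitting; square planar leaves the high-energy d_{x²−y²} orbital empty and maximises CFSE. → square planar.
For [NiBrI(NCS)₂]²−: Ligand charges: each bromide is −1; each iodide is −1; each isothiocyanate is −1. With an overall charge of −2 the nickel centre must be in the +2 oxidation state. Group 10 minus oxidation state 2 gives a d⁸ configuration. Bromide, iodide, and isothiocyanate are weak-field ligands. With weak-field ligands the CFSE gain from square planar is small, so a 3d d⁸ ion takes the sterically preferred tetrahedral geometry. → tetrahedral.

[Pd(OH)₄]²−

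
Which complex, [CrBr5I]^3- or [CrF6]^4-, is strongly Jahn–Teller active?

[CrBr5I]^3-: Summing ligand charges against the −3 overall charge gives an oxidation state of +3 for chromium. Group 6 minus oxidation state 3 gives a d³ configuration. The d³ configuration leaves the e_g set evenly filled (or empty) — no strong Jahn–Teller driving force.
[CrF6]^4-: Ligand charges: each fluoride is −1. With an overall charge of −4 the chromium centre must be in the +2 oxidation state. Group 6 minus oxidation state 2 gives a d⁴ configuration. Fluoride is a weak-field ligand for a first-row metal, so the complex is high-spin. The t₂g³e_g¹ (high-spin) configuration has an unevenly filled e_g set; the Jahn–Teller theorem predicts a tetragonal distortion (typically axial elongation) to lift the degeneracy.

[CrF6]^4-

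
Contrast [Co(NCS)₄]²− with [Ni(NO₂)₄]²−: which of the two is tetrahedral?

For [Co(NCS)₄]²−: Summing ligand charges against the −2 overall charge gives an oxidation state of +2 for cobalt. Group 9 minus oxidation state 2 gives a d⁷ configuration. For a high-spin 3d d⁷ ion with weak-field ligands the small Δₜ gives little square-planar CFSE advantage, so four ligands adopt the sterically favoured tetrahedral geometry. → tetrahedral.
For [Ni(NO₂)₄]²−: Ligand charges: each nitro (N-bound nitrite) is −1. With an overall charge of −2 the nickel centre must be in the +2 oxidation state. Ni sits in group 10, so the d-electron count is 10 − 2 = 8. Nitro (N-bound nitrite) is a strong-field ligand (high in the spectrochemical series). A 3d d⁸ ion with strong-field ligands gains enough CFSE to favour square planar over tetrahedral. → square planar.

[Co(NCS)₄]²−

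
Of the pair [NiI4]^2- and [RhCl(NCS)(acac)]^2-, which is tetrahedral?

For [NiI4]^2-: Each iodide is −1; balancing the −2 overall charge requires Ni(II). Nickel is a group-10 element; Ni(II) is therefore d⁸. Iodide is a weak-field ligand. With weak-field ligands the CFSE gain from square planar is small, so a 3d d⁸ ion takes the sterically preferred tetrahedral geometry. → tetrahedral.
For [RhCl(NCS)(acac)]^2-: Each chloride is −1; each isothiocyanate is −1; each acetylacetonate is −1; balancing the −2 overall charge requires Rh(I). Rhodium is a group-9 element; Rh(I) is therefore d⁸. A 4d d⁸ ion has a large crystal-field splitting; square planar leaves the high-energy d_{x²−y²} orbital empty and maximises CFSE. → square planar.

[NiI4]^2-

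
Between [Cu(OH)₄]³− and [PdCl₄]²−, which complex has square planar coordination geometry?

For [Cu(OH)₄]³−: Each hydroxide is −1; balancing the −3 overall charge requires Cu(I). Cu sits in group 11, so the d-electron count is 11 − 1 = 10. A d¹⁰ ion has no crystal-field stabilisation preference between square planar and tetrahedral, so four ligands adopt the sterically favoured tetrahedral geometry. → tetrahedral.
For [PdCl₄]²−: Summing ligand charges against the −2 overall charge gives an oxidation state of +2 for palladium. Pd sits in group 10, so the d-electron count is 10 − 2 = 8. A 4d d⁸ ion has a large crystal-field splitting; square planar leaves the high-energy d_{x²−y²} orbital empty and maximises CFSE. → square planar.

[PdCl₄]²−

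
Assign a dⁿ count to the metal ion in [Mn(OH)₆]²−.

d3

Each hydroxide is −1; balancing the −2 overall charge requires Mn(IV).
Mn sits in group 7, so the d-electron count is 7 − 4 = 3.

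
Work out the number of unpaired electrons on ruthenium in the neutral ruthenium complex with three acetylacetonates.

1 unpaired electron

Summing ligand charges against the 0 overall charge gives an oxidation state of +3 for ruthenium.
Ru sits in group 8, so the d-electron count is 8 − 3 = 5.
Counting donor atoms: 3×acetylacetonate (bidentate) → 6 donors. Coordination number = 6.
The spin state decides the count: a 4d ion has a large Δₒ and is invariably low-spin.
An octahedral low-spin d⁵ ion is t₂g⁵e_g⁰, giving 1 unpaired electron.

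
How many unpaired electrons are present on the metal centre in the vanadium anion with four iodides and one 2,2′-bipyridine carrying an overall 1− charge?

2 unpaired electrons

Ligand charges: each iodide is −1; 2,2′-bipyridine is neutral. With an overall charge of −1 the vanadium centre must be in the +3 oxidation state.
Group 5 minus oxidation state 3 gives a d² configuration.
Counting donor atoms: 4×iodide (monodentate) → 4 donors; 1×2,2′-bipyridine (bidentate) → 2 donors. Coordination number = 6.
In an octahedral field the d² configuration is t₂g²e_g⁰ (only one arrangement possible), giving 2 unpaired electrons.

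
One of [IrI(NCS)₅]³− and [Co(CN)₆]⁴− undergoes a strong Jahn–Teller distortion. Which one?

[Co(CN)₆]⁴−

[IrI(NCS)₅]³−: Each iodide is −1; each isothiocyanate is −1; balancing the −3 overall charge requires Ir(III). Ir sits in group 9, so the d-electron count is 9 − 3 = 6. A 5d ion has a large Δₒ and is invariably low-spin. The d⁶ configuration leaves the e_g set evenly filled (or empty) — no strong Jahn–Teller driving force.
[Co(CN)₆]⁴−: Each cyanide is −1; balancing the −4 overall charge requires Co(II). Cobalt is a group-9 element; Co(II) is therefore d⁷. Cyanide is a strong-field ligand (high in the spectrochemical series) for a first-row metal, so the complex is low-spin. The t₂g⁶e_g¹ (low-spin) configuration has an unevenly filled e_g set; the Jahn–Teller theorem predicts a tetragonal distortion (typically axial elongation) to lift the degeneracy.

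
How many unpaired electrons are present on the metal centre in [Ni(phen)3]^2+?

1,10-phenanthroline is neutral; balancing the +2 overall charge requires Ni(II).
Group 10 minus oxidation state 2 gives a d⁸ configuration.
Counting donor atoms: 3×1,10-phenanthroline (bidentate) → 6 donors. Coordination number = 6.
In an octahedral field the d⁸ configuration is t₂g⁶e_g² (only one arrangement possible), giving 2 unpaired electrons.

2 unpaired electrons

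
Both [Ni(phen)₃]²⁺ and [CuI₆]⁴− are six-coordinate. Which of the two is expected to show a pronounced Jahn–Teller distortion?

[Ni(phen)₃]²⁺: 1,10-phenanthroline is neutral; balancing the +2 overall charge requires Ni(II). Group 10 minus oxidation state 2 gives a d⁸ configuration. The d⁸ configuration leaves the e_g set evenly filled (or empty) — no strong Jahn–Teller driving force.
[CuI₆]⁴−: Ligand charges: each iodide is −1. With an overall charge of −4 the copper centre must be in the +2 oxidation state. Copper is a group-11 element; Cu(II) is therefore d⁹. The t₂g⁶e_g³ configuration has an unevenly filled e_g set; the Jahn–Teller theorem predicts a tetragonal distortion (typically axial elongation) to lift the degeneracy.

[CuI₆]⁴−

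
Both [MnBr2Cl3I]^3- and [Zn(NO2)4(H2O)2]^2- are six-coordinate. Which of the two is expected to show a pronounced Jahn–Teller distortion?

[MnBr2Cl3I]^3-

[MnBr2Cl3I]^3-: Each bromide is −1; each chloride is −1; each iodide is −1; balancing the −3 overall charge requires Mn(III). Manganese is a group-7 element; Mn(III) is therefore d⁴. Bromide, chloride, and iodide are weak-field ligands for a first-row metal, so the complex is high-spin. The t₂g³e_g¹ (high-spin) configuration has an unevenly filled e_g set; the Jahn–Teller theorem predicts a tetragonal distortion (typically axial elongation) to lift the degeneracy.
[Zn(NO2)4(H2O)2]^2-: Each nitro (N-bound nitrite) is −1; water is neutral; balancing the −2 overall charge requires Zn(II). Zinc is a group-12 element; Zn(II) is therefore d¹⁰. The d¹⁰ configuration leaves the e_g set evenly filled (or empty) — no strong Jahn–Teller driving force.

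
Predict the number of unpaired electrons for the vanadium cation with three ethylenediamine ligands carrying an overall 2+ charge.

Summing ligand charges against the +2 overall charge gives an oxidation state of +2 for vanadium.
Vanadium is a group-5 element; V(II) is therefore d³.
Counting donor atoms: 3×ethylenediamine (bidentate) → 6 donors. Coordination number = 6.
In an octahedral field the d³ configuration is t₂g³e_g⁰ (only one arrangement possible), giving 3 unpaired electrons.

3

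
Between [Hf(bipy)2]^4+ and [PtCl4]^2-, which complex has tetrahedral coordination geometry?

For [Hf(bipy)2]^4+: 2,2′-bipyridine is neutral; balancing the +4 overall charge requires Hf(IV). Hf sits in group 4, so the d-electron count is 4 − 4 = 0. A d⁰ ion has no crystal-field stabilisation preference between square planar and tetrahedral, so four ligands adopt the sterically favoured tetrahedral geometry. → tetrahedral.
For [PtCl4]^2-: Each chloride is −1; balancing the −2 overall charge requires Pt(II). Group 10 minus oxidation state 2 gives a d⁸ configuration. A 5d d⁸ ion has a large crystal-field splitting; square planar leaves the high-energy d_{x²−y²} orbital empty and maximises CFSE. → square planar.

[Hf(bipy)2]^4+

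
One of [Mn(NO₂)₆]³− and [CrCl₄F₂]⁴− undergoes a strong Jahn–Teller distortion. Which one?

[CrCl₄F₂]⁴−

[Mn(NO₂)₆]³−: Ligand charges: each nitro (N-bound nitrite) is −1. With an overall charge of −3 the manganese centre must be in the +3 oxidation state. Mn sits in group 7, so the d-electron count is 7 − 3 = 4. Nitro (N-bound nitrite) is a strong-field ligand (high in the spectrochemical series) for a first-row metal, so the complex is low-spin. The d⁴ configuration leaves the e_g set evenly filled (or empty) — no strong Jahn–Teller driving force.
[CrCl₄F₂]⁴−: Summing ligand charges against the −4 overall charge gives an oxidation state of +2 for chromium. Group 6 minus oxidation state 2 gives a d⁴ configuration. Chloride and fluoride are weak-field ligands for a first-row metal, so the complex is high-spin. The t₂g³e_g¹ (high-spin) configuration has an unevenly filled e_g set; the Jahn–Teller theorem predicts a tetragonal distortion (typically axial elongation) to lift the degeneracy.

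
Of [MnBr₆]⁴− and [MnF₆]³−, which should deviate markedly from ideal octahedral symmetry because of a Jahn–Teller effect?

[MnF₆]³−

[MnBr₆]⁴−: Each bromide is −1; balancing the −4 overall charge requires Mn(II). Mn sits in group 7, so the d-electron count is 7 − 2 = 5. Bromide is a weak-field ligand for a first-row metal, so the complex is high-spin. The d⁵ configuration leaves the e_g set evenly filled (or empty) — no strong Jahn–Teller driving force.
[MnF₆]³−: Each fluoride is −1; balancing the −3 overall charge requires Mn(III). Manganese is a group-7 element; Mn(III) is therefore d⁴. Fluoride is a weak-field ligand for a first-row metal, so the complex is high-spin. The t₂g³e_g¹ (high-spin) configuration has an unevenly filled e_g set; the Jahn–Teller theorem predicts a tetragonal distortion (typically axial elongation) to lift the degeneracy.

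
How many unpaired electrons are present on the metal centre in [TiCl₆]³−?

Ligand charges: each chloride is −1. With an overall charge of −3 the titanium centre must be in the +3 oxidation state.
Ti sits in group 4, so the d-electron count is 4 − 3 = 1.
In an octahedral field the d¹ configuration is t₂g¹e_g⁰ (only one arrangement possible), giving 1 unpaired electron.

1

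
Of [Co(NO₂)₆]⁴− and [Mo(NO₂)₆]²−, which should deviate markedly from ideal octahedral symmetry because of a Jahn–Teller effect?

[Co(NO₂)₆]⁴−: Ligand charges: each nitro (N-bound nitrite) is −1. With an overall charge of −4 the cobalt centre must be in the +2 oxidation state. Co sits in group 9, so the d-electron count is 9 − 2 = 7. Nitro (N-bound nitrite) is a strong-field ligand (high in the spectrochemical series) for a first-row metal, so the complex is low-spin. The t₂g⁶e_g¹ (low-spin) configuration has an unevenly filled e_g set; the Jahn–Teller theorem predicts a tetragonal distortion (typically axial elongation) to lift the degeneracy.
[Mo(NO₂)₆]²−: Each nitro (N-bound nitrite) is −1; balancing the −2 overall charge requires Mo(IV). Mo sits in group 6, so the d-electron count is 6 − 4 = 2. The d² configuration leaves the e_g set evenly filled (or empty) — no strong Jahn–Teller driving force.

[Co(NO₂)₆]⁴−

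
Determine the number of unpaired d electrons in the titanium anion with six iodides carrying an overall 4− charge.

2 unpaired electrons

Summing ligand charges against the −4 overall charge gives an oxidation state of +2 for titanium.
Titanium is a group-4 element; Ti(II) is therefore d².
In an octahedral field the d² configuration is t₂g²e_g⁰ (only one arrangement possible), giving 2 unpaired electrons.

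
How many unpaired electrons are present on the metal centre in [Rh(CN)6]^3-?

Ligand charges: each cyanide is −1. With an overall charge of −3 the rhodium centre must be in the +3 oxidation state.
Rh sits in group 9, so the d-electron count is 9 − 3 = 6.
The spin state decides the count: a 4d ion has a large Δₒ and is invariably low-spin.
An octahedral low-spin d⁶ ion is t₂g⁶e_g⁰, giving 0 unpaired electrons.

0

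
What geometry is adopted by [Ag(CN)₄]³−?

Summing ligand charges against the −3 overall charge gives an oxidation state of +1 for silver.
Group 11 minus oxidation state 1 gives a d¹⁰ configuration.
With 4 monodentate ligands the coordination number is 4.
A d¹⁰ ion has no crystal-field stabilisation preference between square planar and tetrahedral, so four ligands adopt the sterically favoured tetrahedral geometry.

tetrahedral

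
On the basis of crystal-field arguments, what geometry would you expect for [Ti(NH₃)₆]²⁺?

Ligand charges: ammonia is neutral. With an overall charge of +2 the titanium centre must be in the +2 oxidation state.
Titanium is a group-4 element; Ti(II) is therefore d².
With 6 monodentate ligands the coordination number is 6.
Six donors around a single metal centre give an octahedral coordination sphere.

octahedral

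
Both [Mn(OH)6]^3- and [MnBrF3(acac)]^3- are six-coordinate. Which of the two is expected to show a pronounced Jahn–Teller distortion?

[Mn(OH)6]^3-

[Mn(OH)6]^3-: Ligand charges: each hydroxide is −1. With an overall charge of −3 the manganese centre must be in the +3 oxidation state. Mn sits in group 7, so the d-electron count is 7 − 3 = 4. Hydroxide is a weak-field ligand for a first-row metal, so the complex is high-spin. The t₂g³e_g¹ (high-spin) configuration has an unevenly filled e_g set; the Jahn–Teller theorem predicts a tetragonal distortion (typically axial elongation) to lift the degeneracy.
[MnBrF3(acac)]^3-: Each bromide is −1; each fluoride is −1; each acetylacetonate is −1; balancing the −3 overall charge requires Mn(II). Mn sits in group 7, so the d-electron count is 7 − 2 = 5. Acetylacetonate, bromide, and fluoride are weak-field ligands for a first-row metal, so the complex is high-spin. The d⁵ configuration leaves the e_g set evenly filled (or empty) — no strong Jahn–Teller driving force.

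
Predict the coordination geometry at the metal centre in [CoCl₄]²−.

Summing ligand charges against the −2 overall charge gives an oxidation state of +2 for cobalt.
Co sits in group 9, so the d-electron count is 9 − 2 = 7.
With 4 monodentate ligands the coordination number is 4.
Chloride is a weak-field ligand.
For a high-spin 3d d⁷ ion with weak-field ligands the small Δₜ gives little square-planar CFSE advantage, so four ligands adopt the sterically favoured tetrahedral geometry.

tetrahedral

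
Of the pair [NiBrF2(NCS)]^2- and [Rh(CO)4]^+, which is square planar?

[Rh(CO)4]^+

For [NiBrF2(NCS)]^2-: Each bromide is −1; each fluoride is −1; each isothiocyanate is −1; balancing the −2 overall charge requires Ni(II). Group 10 minus oxidation state 2 gives a d⁸ configuration. Bromide, fluoride, and isothiocyanate are weak-field ligands. With weak-field ligands the CFSE gain from square planar is small, so a 3d d⁸ ion takes the sterically preferred tetrahedral geometry. → tetrahedral.
For [Rh(CO)4]^+: Summing ligand charges against the +1 overall charge gives an oxidation state of +1 for rhodium. Rh sits in group 9, so the d-electron count is 9 − 1 = 8. A 4d d⁸ ion has a large crystal-field splitting; square planar leaves the high-energy d_{x²−y²} orbital empty and maximises CFSE. → square planar.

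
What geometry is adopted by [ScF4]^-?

Summing ligand charges against the −1 overall charge gives an oxidation state of +3 for scandium.
Group 3 minus oxidation state 3 gives a d⁰ configuration.
With 4 monodentate ligands the coordination number is 4.
A d⁰ ion has no crystal-field stabilisation preference between square planar and tetrahedral, so four ligands adopt the sterically favoured tetrahedral geometry.

tetrahedral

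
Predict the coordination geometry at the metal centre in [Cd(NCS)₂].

Ligand charges: each isothiocyanate is −1. With an overall charge of 0 the cadmium centre must be in the +2 oxidation state.
Cd sits in group 12, so the d-electron count is 12 − 2 = 10.
Coordination number: 2.
A d¹⁰ ion with only two ligands adopts a linear arrangement (sp hybridisation; no CFSE preference).

linear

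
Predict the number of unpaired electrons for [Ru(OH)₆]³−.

Each hydroxide is −1; balancing the −3 overall charge requires Ru(III).
Ruthenium is a group-8 element; Ru(III) is therefore d⁵.
The spin state decides the count: a 4d ion has a large Δₒ and is invariably low-spin.
An octahedral low-spin d⁵ ion is t₂g⁵e_g⁰, giving 1 unpaired electron.

1 unpaired electron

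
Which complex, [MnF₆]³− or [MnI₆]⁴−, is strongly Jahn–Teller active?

[MnF₆]³−

[MnF₆]³−: Summing ligand charges against the −3 overall charge gives an oxidation state of +3 for manganese. Group 7 minus oxidation state 3 gives a d⁴ configuration. Fluoride is a weak-field ligand for a first-row metal, so the complex is high-spin. The t₂g³e_g¹ (high-spin) configuration has an unevenly filled e_g set; the Jahn–Teller theorem predicts a tetragonal distortion (typically axial elongation) to lift the degeneracy.
[MnI₆]⁴−: Ligand charges: each iodide is −1. With an overall charge of −4 the manganese centre must be in the +2 oxidation state. Mn sits in group 7, so the d-electron count is 7 − 2 = 5. Iodide is a weak-field ligand for a first-row metal, so the complex is high-spin. The d⁵ configuration leaves the e_g set evenly filled (or empty) — no strong Jahn–Teller driving force.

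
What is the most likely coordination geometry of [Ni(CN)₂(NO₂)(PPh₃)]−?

square planar

Each cyanide is −1; each nitro (N-bound nitrite) is −1; triphenylphosphine is neutral; balancing the −1 overall charge requires Ni(II).
Ni sits in group 10, so the d-electron count is 10 − 2 = 8.
Coordination number: 4.
Cyanide, nitro (N-bound nitrite), and triphenylphosphine are strong-field ligands (high in the spectrochemical series).
A 3d d⁸ ion with strong-field ligands gains enough CFSE to favour square planar over tetrahedral.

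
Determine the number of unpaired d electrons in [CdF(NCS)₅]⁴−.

Summing ligand charges against the −4 overall charge gives an oxidation state of +2 for cadmium.
Cd sits in group 12, so the d-electron count is 12 − 2 = 10.
In an octahedral field the d¹⁰ configuration is t₂g⁶e_g⁴, giving 0 unpaired electrons.

0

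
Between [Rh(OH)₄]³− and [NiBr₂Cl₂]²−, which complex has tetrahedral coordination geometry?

For [Rh(OH)₄]³−: Each hydroxide is −1; balancing the −3 overall charge requires Rh(I). Group 9 minus oxidation state 1 gives a d⁸ configuration. A 4d d⁸ ion has a large crystal-field splitting; square planar leaves the high-energy d_{x²−y²} orbital empty and maximises CFSE. → square planar.
For [NiBr₂Cl₂]²−: Summing ligand charges against the −2 overall charge gives an oxidation state of +2 for nickel. Nickel is a group-10 element; Ni(II) is therefore d⁸. Bromide and chloride are weak-field ligands. With weak-field ligands the CFSE gain from square planar is small, so a 3d d⁸ ion takes the sterically preferred tetrahedral geometry. → tetrahedral.

[NiBr₂Cl₂]²−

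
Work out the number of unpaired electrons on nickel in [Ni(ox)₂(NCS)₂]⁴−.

2

Each oxalate is −2; each isothiocyanate is −1; balancing the −4 overall charge requires Ni(II).
Ni sits in group 10, so the d-electron count is 10 − 2 = 8.
Counting donor atoms: 2×oxalate (bidentate) → 4 donors; 2×isothiocyanate (monodentate) → 2 donors. Coordination number = 6.
In an octahedral field the d⁸ configuration is t₂g⁶e_g² (only one arrangement possible), giving 2 unpaired electrons.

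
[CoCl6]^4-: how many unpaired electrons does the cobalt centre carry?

Ligand charges: each chloride is −1. With an overall charge of −4 the cobalt centre must be in the +2 oxidation state.
Cobalt is a group-9 element; Co(II) is therefore d⁷.
The spin state decides the count: Chloride is a weak-field ligand for a first-row metal, so the complex is high-spin.
An octahedral high-spin d⁷ ion is t₂g⁵e_g², giving 3 unpaired electrons.

3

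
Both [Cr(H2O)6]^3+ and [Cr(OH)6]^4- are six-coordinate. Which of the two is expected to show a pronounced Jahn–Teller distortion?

[Cr(H2O)6]^3+: Ligand charges: water is neutral. With an overall charge of +3 the chromium centre must be in the +3 oxidation state. Group 6 minus oxidation state 3 gives a d³ configuration. The d³ configuration leaves the e_g set evenly filled (or empty) — no strong Jahn–Teller driving force.
[Cr(OH)6]^4-: Summing ligand charges against the −4 overall charge gives an oxidation state of +2 for chromium. Group 6 minus oxidation state 2 gives a d⁴ configuration. Hydroxide is a weak-field ligand for a first-row metal, so the complex is high-spin. The t₂g³e_g¹ (high-spin) configuration has an unevenly filled e_g set; the Jahn–Teller theorem predicts a tetragonal distortion (typically axial elongation) to lift the degeneracy.

[Cr(OH)6]^4-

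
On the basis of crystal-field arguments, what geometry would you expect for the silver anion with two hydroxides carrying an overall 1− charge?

Each hydroxide is −1; balancing the −1 overall charge requires Ag(I).
Group 11 minus oxidation state 1 gives a d¹⁰ configuration.
With 2 monodentate ligands the coordination number is 2.
A d¹⁰ ion with only two ligands adopts a linear arrangement (sp hybridisation; no CFSE preference).

linear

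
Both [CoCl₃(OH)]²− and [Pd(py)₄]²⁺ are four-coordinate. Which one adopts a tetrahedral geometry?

[CoCl₃(OH)]²−

For [CoCl₃(OH)]²−: Summing ligand charges against the −2 overall charge gives an oxidation state of +2 for cobalt. Cobalt is a group-9 element; Co(II) is therefore d⁷. For a high-spin 3d d⁷ ion with weak-field ligands the small Δₜ gives little square-planar CFSE advantage, so four ligands adopt the sterically favoured tetrahedral geometry. → tetrahedral.
For [Pd(py)₄]²⁺: Summing ligand charges against the +2 overall charge gives an oxidation state of +2 for palladium. Pd sits in group 10, so the d-electron count is 10 − 2 = 8. A 4d d⁸ ion has a large crystal-field splitting; square planar leaves the high-energy d_{x²−y²} orbital empty and maximises CFSE. → square planar.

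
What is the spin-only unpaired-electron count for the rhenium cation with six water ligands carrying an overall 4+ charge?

Ligand charges: water is neutral. With an overall charge of +4 the rhenium centre must be in the +4 oxidation state.
Group 7 minus oxidation state 4 gives a d³ configuration.
In an octahedral field the d³ configuration is t₂g³e_g⁰ (only one arrangement possible), giving 3 unpaired electrons.

3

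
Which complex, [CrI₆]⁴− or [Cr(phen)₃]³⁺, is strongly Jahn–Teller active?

[CrI₆]⁴−: Each iodide is −1; balancing the −4 overall charge requires Cr(II). Group 6 minus oxidation state 2 gives a d⁴ configuration. Iodide is a weak-field ligand for a first-row metal, so the complex is high-spin. The t₂g³e_g¹ (high-spin) configuration has an unevenly filled e_g set; the Jahn–Teller theorem predicts a tetragonal distortion (typically axial elongation) to lift the degeneracy.
[Cr(phen)₃]³⁺: Ligand charges: 1,10-phenanthroline is neutral. With an overall charge of +3 the chromium centre must be in the +3 oxidation state. Chromium is a group-6 element; Cr(III) is therefore d³. The d³ configuration leaves the e_g set evenly filled (or empty) — no strong Jahn–Teller driving force.

[CrI₆]⁴−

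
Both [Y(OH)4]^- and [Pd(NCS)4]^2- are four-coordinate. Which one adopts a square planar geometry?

[Pd(NCS)4]^2-

For [Y(OH)4]^-: Summing ligand charges against the −1 overall charge gives an oxidation state of +3 for yttrium. Yttrium is a group-3 element; Y(III) is therefore d⁰. A d⁰ ion has no crystal-field stabilisation preference between square planar and tetrahedral, so four ligands adopt the sterically favoured tetrahedral geometry. → tetrahedral.
For [Pd(NCS)4]^2-: Each isothiocyanate is −1; balancing the −2 overall charge requires Pd(II). Palladium is a group-10 element; Pd(II) is therefore d⁸. A 4d d⁸ ion has a large crystal-field splitting; square planar leaves the high-energy d_{x²−y²} orbital empty and maximises CFSE. → square planar.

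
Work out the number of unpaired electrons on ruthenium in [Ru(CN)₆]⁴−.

0

Summing ligand charges against the −4 overall charge gives an oxidation state of +2 for ruthenium.
Group 8 minus oxidation state 2 gives a d⁶ configuration.
The spin state decides the count: a 4d ion has a large Δₒ and is invariably low-spin.
An octahedral low-spin d⁶ ion is t₂g⁶e_g⁰, giving 0 unpaired electrons.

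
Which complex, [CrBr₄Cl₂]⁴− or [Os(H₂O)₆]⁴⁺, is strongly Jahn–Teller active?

[CrBr₄Cl₂]⁴−: Summing ligand charges against the −4 overall charge gives an oxidation state of +2 for chromium. Cr sits in group 6, so the d-electron count is 6 − 2 = 4. Bromide and chloride are weak-field ligands for a first-row metal, so the complex is high-spin. The t₂g³e_g¹ (high-spin) configuration has an unevenly filled e_g set; the Jahn–Teller theorem predicts a tetragonal distortion (typically axial elongation) to lift the degeneracy.
[Os(H₂O)₆]⁴⁺: Summing ligand charges against the +4 overall charge gives an oxidation state of +4 for osmium. Group 8 minus oxidation state 4 gives a d⁴ configuration. A 5d ion has a large Δₒ and is invariably low-spin. The d⁴ configuration leaves the e_g set evenly filled (or empty) — no strong Jahn–Teller driving force.

[CrBr₄Cl₂]⁴−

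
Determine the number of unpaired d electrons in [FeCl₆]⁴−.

Ligand charges: each chloride is −1. With an overall charge of −4 the iron centre must be in the +2 oxidation state.
Iron is a group-8 element; Fe(II) is therefore d⁶.
The spin state decides the count: Chloride is a weak-field ligand for a first-row metal, so the complex is high-spin.
An octahedral high-spin d⁶ ion is t₂g⁴e_g², giving 4 unpaired electrons.

4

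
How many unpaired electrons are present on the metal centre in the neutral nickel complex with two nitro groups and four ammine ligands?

Summing ligand charges against the 0 overall charge gives an oxidation state of +2 for nickel.
Group 10 minus oxidation state 2 gives a d⁸ configuration.
In an octahedral field the d⁸ configuration is t₂g⁶e_g² (only one arrangement possible), giving 2 unpaired electrons.

2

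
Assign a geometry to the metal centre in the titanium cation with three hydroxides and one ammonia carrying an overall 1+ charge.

tetrahedral

Ligand charges: each hydroxide is −1; ammonia is neutral. With an overall charge of +1 the titanium centre must be in the +4 oxidation state.
Group 4 minus oxidation state 4 gives a d⁰ configuration.
With 4 monodentate ligands the coordination number is 4.
A d⁰ ion has no crystal-field stabilisation preference between square planar and tetrahedral, so four ligands adopt the sterically favoured tetrahedral geometry.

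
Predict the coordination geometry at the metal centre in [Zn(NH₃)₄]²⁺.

Ligand charges: ammonia is neutral. With an overall charge of +2 the zinc centre must be in the +2 oxidation state.
Group 12 minus oxidation state 2 gives a d¹⁰ configuration.
With 4 monodentate ligands the coordination number is 4.
A d¹⁰ ion has no crystal-field stabilisation preference between square planar and tetrahedral, so four ligands adopt the sterically favoured tetrahedral geometry.

tetrahedral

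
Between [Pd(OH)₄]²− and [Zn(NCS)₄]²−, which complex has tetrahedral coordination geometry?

For [Pd(OH)₄]²−: Ligand charges: each hydroxide is −1. With an overall charge of −2 the palladium centre must be in the +2 oxidation state. Pd sits in group 10, so the d-electron count is 10 − 2 = 8. A 4d d⁸ ion has a large crystal-field splitting; square planar leaves the high-energy d_{x²−y²} orbital empty and maximises CFSE. → square planar.
For [Zn(NCS)₄]²−: Summing ligand charges against the −2 overall charge gives an oxidation state of +2 for zinc. Group 12 minus oxidation state 2 gives a d¹⁰ configuration. A d¹⁰ ion has no crystal-field stabilisation preference between square planar and tetrahedral, so four ligands adopt the sterically favoured tetrahedral geometry. → tetrahedral.

[Zn(NCS)₄]²−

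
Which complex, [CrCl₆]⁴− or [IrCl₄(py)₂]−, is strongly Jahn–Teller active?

[CrCl₆]⁴−: Ligand charges: each chloride is −1. With an overall charge of −4 the chromium centre must be in the +2 oxidation state. Cr sits in group 6, so the d-electron count is 6 − 2 = 4. Chloride is a weak-field ligand for a first-row metal, so the complex is high-spin. The t₂g³e_g¹ (high-spin) configuration has an unevenly filled e_g set; the Jahn–Teller theorem predicts a tetragonal distortion (typically axial elongation) to lift the degeneracy.
[IrCl₄(py)₂]−: Ligand charges: each chloride is −1; pyridine is neutral. With an overall charge of −1 the iridium centre must be in the +3 oxidation state. Group 9 minus oxidation state 3 gives a d⁶ configuration. A 5d ion has a large Δₒ and is invariably low-spin. The d⁶ configuration leaves the e_g set evenly filled (or empty) — no strong Jahn–Teller driving force.

[CrCl₆]⁴−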